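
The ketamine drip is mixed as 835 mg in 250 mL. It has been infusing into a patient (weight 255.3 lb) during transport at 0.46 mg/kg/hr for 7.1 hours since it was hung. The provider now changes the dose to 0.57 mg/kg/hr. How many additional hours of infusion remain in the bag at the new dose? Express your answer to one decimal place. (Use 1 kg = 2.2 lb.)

6.9 hours

Initial rate:
Weight = 255.3 lb ÷ 2.2 lb/kg = 116.0455 kg
Dose = 0.46 mg/kg/hr × 116.0455 kg = 53.38091 mg/hr
Concentration = 835 mg ÷ 250 mL = 3.34 mg/mL
Rate = 53.38091 mg/hr ÷ 3.34 mg/mL = 15.98231 mL/hr
Volume infused so far = 15.98231 mL/hr × 7.1 hr = 113.4744 mL
Volume remaining = 250 − 113.4744 = 136.5256 mL
New rate:
Dose = 0.57 mg/kg/hr × 116.0455 kg = 66.14591 mg/hr
Rate = 66.14591 mg/hr ÷ 3.34 mg/mL = 19.80416 mL/hr
Time remaining = 136.5256 mL ÷ 19.80416 mL/hr = 6.893783 hr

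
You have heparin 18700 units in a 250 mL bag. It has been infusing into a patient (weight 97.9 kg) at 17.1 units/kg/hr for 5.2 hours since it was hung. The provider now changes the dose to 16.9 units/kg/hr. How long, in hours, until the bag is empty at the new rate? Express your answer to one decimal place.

Initial rate:
Dose = 17.1 units/kg/hr × 97.9 kg = 1674.09 units/hr
Concentration = 18700 units ÷ 250 mL = 74.8 units/mL
Rate = 1674.09 units/hr ÷ 74.8 units/mL = 22.38088 mL/hr
Volume infused so far = 22.38088 mL/hr × 5.2 hr = 116.3806 mL
Volume remaining = 250 − 116.3806 = 133.6194 mL
New rate:
Dose = 16.9 units/kg/hr × 97.9 kg = 1654.51 units/hr
Rate = 1654.51 units/hr ÷ 74.8 units/mL = 22.11912 mL/hr
Time remaining = 133.6194 mL ÷ 22.11912 mL/hr = 6.040902 hr

6.0 hours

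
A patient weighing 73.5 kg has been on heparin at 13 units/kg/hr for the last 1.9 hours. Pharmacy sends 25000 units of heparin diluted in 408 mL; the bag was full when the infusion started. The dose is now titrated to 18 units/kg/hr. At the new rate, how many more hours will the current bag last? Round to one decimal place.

17.5 hours

Initial rate:
Dose = 13 units/kg/hr × 73.5 kg = 955.5 units/hr
Concentration = 25000 units ÷ 408 mL = 61.27451 units/mL
Rate = 955.5 units/hr ÷ 61.27451 units/mL = 15.59376 mL/hr
Volume infused so far = 15.59376 mL/hr × 1.9 hr = 29.62814 mL
Volume remaining = 408 − 29.62814 = 378.3719 mL
New rate:
Dose = 18 units/kg/hr × 73.5 kg = 1323 units/hr
Rate = 1323 units/hr ÷ 61.27451 units/mL = 21.59136 mL/hr
Time remaining = 378.3719 mL ÷ 21.59136 mL/hr = 17.52423 hr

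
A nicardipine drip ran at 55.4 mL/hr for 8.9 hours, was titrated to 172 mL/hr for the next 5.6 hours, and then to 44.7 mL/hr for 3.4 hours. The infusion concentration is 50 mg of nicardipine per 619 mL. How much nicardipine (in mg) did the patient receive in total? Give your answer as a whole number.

Concentration = 50 mg ÷ 619 mL = 0.08077544 mg/mL
Stage 1: 55.4 mL/hr × 8.9 hr = 493.06 mL → 493.06 mL × 0.08077544 mg/mL = 39.82714 mg
Stage 2: 172 mL/hr × 5.6 hr = 963.2 mL → 963.2 mL × 0.08077544 mg/mL = 77.80291 mg
Stage 3: 44.7 mL/hr × 3.4 hr = 151.98 mL → 151.98 mL × 0.08077544 mg/mL = 12.27625 mg
Total = 39.82714 + 77.80291 + 12.27625 = 129.9063 mg

130 mg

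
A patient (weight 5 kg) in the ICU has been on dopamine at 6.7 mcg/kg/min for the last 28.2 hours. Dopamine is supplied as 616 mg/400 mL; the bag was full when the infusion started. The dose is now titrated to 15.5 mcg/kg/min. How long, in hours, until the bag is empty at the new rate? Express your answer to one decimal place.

Initial rate:
Dose = 6.7 mcg/kg/min × 5 kg = 33.5 mcg/min
33.5 mcg/min × 60 min/hr = 2010 mcg/hr
Concentration = 616 mg ÷ 400 mL = 1.54 mg/mL = 1540 mcg/mL
Rate = 2010 mcg/hr ÷ 1540 mcg/mL = 1.305195 mL/hr
Volume infused so far = 1.305195 mL/hr × 28.2 hr = 36.80649 mL
Volume remaining = 400 − 36.80649 = 363.1935 mL
New rate:
Dose = 15.5 mcg/kg/min × 5 kg = 77.5 mcg/min
77.5 mcg/min × 60 min/hr = 4650 mcg/hr
Rate = 4650 mcg/hr ÷ 1540 mcg/mL = 3.019481 mL/hr
Time remaining = 363.1935 mL ÷ 3.019481 mL/hr = 120.2834 hr

120.3 hours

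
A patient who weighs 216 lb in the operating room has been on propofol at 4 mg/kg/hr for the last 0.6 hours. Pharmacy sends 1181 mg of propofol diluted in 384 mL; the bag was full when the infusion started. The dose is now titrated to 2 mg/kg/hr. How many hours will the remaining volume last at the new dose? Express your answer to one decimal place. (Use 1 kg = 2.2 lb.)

Initial rate:
Weight = 216 lb ÷ 2.2 lb/kg = 98.18182 kg
Dose = 4 mg/kg/hr × 98.18182 kg = 392.7273 mg/hr
Concentration = 1181 mg ÷ 384 mL = 3.075521 mg/mL
Rate = 392.7273 mg/hr ÷ 3.075521 mg/mL = 127.6946 mL/hr
Volume infused so far = 127.6946 mL/hr × 0.6 hr = 76.61673 mL
Volume remaining = 384 − 76.61673 = 307.3833 mL
New rate:
Dose = 2 mg/kg/hr × 98.18182 kg = 196.3636 mg/hr
Rate = 196.3636 mg/hr ÷ 3.075521 mg/mL = 63.84728 mL/hr
Time remaining = 307.3833 mL ÷ 63.84728 mL/hr = 4.814352 hr

4.8 hours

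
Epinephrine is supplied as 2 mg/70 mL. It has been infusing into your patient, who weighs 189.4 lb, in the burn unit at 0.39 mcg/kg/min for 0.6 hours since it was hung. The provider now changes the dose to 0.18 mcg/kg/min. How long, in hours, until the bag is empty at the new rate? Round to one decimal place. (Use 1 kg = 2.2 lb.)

Initial rate:
Weight = 189.4 lb ÷ 2.2 lb/kg = 86.09091 kg
Dose = 0.39 mcg/kg/min × 86.09091 kg = 33.57545 mcg/min
33.57545 mcg/min × 60 min/hr = 2014.527 mcg/hr
Concentration = 2 mg ÷ 70 mL = 0.02857143 mg/mL = 28.57143 mcg/mL
Rate = 2014.527 mcg/hr ÷ 28.57143 mcg/mL = 70.50845 mL/hr
Volume infused so far = 70.50845 mL/hr × 0.6 hr = 42.30507 mL
Volume remaining = 70 − 42.30507 = 27.69493 mL
New rate:
Dose = 0.18 mcg/kg/min × 86.09091 kg = 15.49636 mcg/min
15.49636 mcg/min × 60 min/hr = 929.7818 mcg/hr
Rate = 929.7818 mcg/hr ÷ 28.57143 mcg/mL = 32.54236 mL/hr
Time remaining = 27.69493 mL ÷ 32.54236 mL/hr = 0.8510423 hr

0.9 hours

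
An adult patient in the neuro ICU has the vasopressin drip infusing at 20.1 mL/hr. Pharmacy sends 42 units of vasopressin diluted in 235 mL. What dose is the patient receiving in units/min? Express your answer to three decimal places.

Concentration = 42 units ÷ 235 mL = 0.1787234 units/mL
Drug rate = 20.1 mL/hr × 0.1787234 units/mL = 3.59234 units/hr
3.59234 units/hr ÷ 60 min/hr = 0.05987234 units/min

0.060 units/min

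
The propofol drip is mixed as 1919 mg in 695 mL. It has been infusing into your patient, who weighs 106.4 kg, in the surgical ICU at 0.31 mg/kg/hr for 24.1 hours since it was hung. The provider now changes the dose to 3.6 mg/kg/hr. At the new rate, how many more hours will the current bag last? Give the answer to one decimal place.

2.9 hours

Initial rate:
Dose = 0.31 mg/kg/hr × 106.4 kg = 32.984 mg/hr
Concentration = 1919 mg ÷ 695 mL = 2.761151 mg/mL
Rate = 32.984 mg/hr ÷ 2.761151 mg/mL = 11.94574 mL/hr
Volume infused so far = 11.94574 mL/hr × 24.1 hr = 287.8924 mL
Volume remaining = 695 − 287.8924 = 407.1076 mL
New rate:
Dose = 3.6 mg/kg/hr × 106.4 kg = 383.04 mg/hr
Rate = 383.04 mg/hr ÷ 2.761151 mg/mL = 138.7248 mL/hr
Time remaining = 407.1076 mL ÷ 138.7248 mL/hr = 2.934643 hr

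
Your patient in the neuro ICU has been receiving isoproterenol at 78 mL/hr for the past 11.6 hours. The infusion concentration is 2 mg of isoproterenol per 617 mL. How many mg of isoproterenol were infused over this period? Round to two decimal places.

2.93 mg

Concentration = 2 mg ÷ 617 mL = 0.003241491 mg/mL = 3.241491 mcg/mL
Drug rate = 78 mL/hr × 3.241491 mcg/mL = 252.8363 mcg/hr
Total = 252.8363 mcg/hr × 11.6 hr = 2932.901 mcg = 2.932901 mg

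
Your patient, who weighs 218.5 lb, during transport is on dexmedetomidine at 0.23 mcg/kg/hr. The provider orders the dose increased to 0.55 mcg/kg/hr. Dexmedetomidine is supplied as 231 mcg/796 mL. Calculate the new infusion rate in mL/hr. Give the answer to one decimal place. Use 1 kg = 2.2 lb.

Weight = 218.5 lb ÷ 2.2 lb/kg = 99.31818 kg
Dose = 0.55 mcg/kg/hr × 99.31818 kg = 54.625 mcg/hr
Concentration = 231 mcg ÷ 796 mL = 0.290201 mcg/mL
Rate = 54.625 mcg/hr ÷ 0.290201 mcg/mL = 188.2316 mL/hr

188.2 mL/hr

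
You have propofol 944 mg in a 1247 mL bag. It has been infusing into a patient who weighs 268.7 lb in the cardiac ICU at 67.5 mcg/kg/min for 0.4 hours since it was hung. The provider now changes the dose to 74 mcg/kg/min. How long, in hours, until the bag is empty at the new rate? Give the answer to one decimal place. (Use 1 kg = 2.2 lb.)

1.4 hours

Initial rate:
Weight = 268.7 lb ÷ 2.2 lb/kg = 122.1364 kg
Dose = 67.5 mcg/kg/min × 122.1364 kg = 8244.205 mcg/min
8244.205 mcg/min × 60 min/hr = 494652.3 mcg/hr
Concentration = 944 mg ÷ 1247 mL = 0.7570168 mg/mL = 757.0168 mcg/mL
Rate = 494652.3 mcg/hr ÷ 757.0168 mcg/mL = 653.4231 mL/hr
Volume infused so far = 653.4231 mL/hr × 0.4 hr = 261.3692 mL
Volume remaining = 1247 − 261.3692 = 985.6308 mL
New rate:
Dose = 74 mcg/kg/min × 122.1364 kg = 9038.091 mcg/min
9038.091 mcg/min × 60 min/hr = 542285.5 mcg/hr
Rate = 542285.5 mcg/hr ÷ 757.0168 mcg/mL = 716.3453 mL/hr
Time remaining = 985.6308 mL ÷ 716.3453 mL/hr = 1.375916 hr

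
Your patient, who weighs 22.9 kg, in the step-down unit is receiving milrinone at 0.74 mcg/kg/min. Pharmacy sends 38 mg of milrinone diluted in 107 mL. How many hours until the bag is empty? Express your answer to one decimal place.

Dose = 0.74 mcg/kg/min × 22.9 kg = 16.946 mcg/min
16.946 mcg/min × 60 min/hr = 1016.76 mcg/hr
Concentration = 38 mg ÷ 107 mL = 0.3551402 mg/mL = 355.1402 mcg/mL
Rate = 1016.76 mcg/hr ÷ 355.1402 mcg/mL = 2.862982 mL/hr
Duration = 107 mL ÷ 2.862982 mL/hr = 37.37362 hr

37.4 hours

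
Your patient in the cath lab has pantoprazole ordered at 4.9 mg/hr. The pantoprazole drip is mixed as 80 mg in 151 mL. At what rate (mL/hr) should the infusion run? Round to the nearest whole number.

Concentration = 80 mg ÷ 151 mL = 0.5298013 mg/mL
Rate = 4.9 mg/hr ÷ 0.5298013 mg/mL = 9.24875 mL/hr

9 mL/hr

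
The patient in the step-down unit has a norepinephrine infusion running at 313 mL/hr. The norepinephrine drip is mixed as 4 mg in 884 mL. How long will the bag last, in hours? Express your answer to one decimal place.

Duration = 884 mL ÷ 313 mL/hr = 2.824281 hr

2.8 hours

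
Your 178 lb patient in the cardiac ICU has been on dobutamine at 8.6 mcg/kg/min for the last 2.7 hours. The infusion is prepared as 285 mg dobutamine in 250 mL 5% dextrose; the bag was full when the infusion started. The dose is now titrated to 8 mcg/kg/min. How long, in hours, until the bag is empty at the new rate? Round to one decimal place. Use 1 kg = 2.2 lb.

Initial rate:
Weight = 178 lb ÷ 2.2 lb/kg = 80.90909 kg
Dose = 8.6 mcg/kg/min × 80.90909 kg = 695.8182 mcg/min
695.8182 mcg/min × 60 min/hr = 41749.09 mcg/hr
Concentration = 285 mg ÷ 250 mL = 1.14 mg/mL = 1140 mcg/mL
Rate = 41749.09 mcg/hr ÷ 1140 mcg/mL = 36.62201 mL/hr
Volume infused so far = 36.62201 mL/hr × 2.7 hr = 98.87943 mL
Volume remaining = 250 − 98.87943 = 151.1206 mL
New rate:
Dose = 8 mcg/kg/min × 80.90909 kg = 647.2727 mcg/min
647.2727 mcg/min × 60 min/hr = 38836.36 mcg/hr
Rate = 38836.36 mcg/hr ÷ 1140 mcg/mL = 34.06699 mL/hr
Time remaining = 151.1206 mL ÷ 34.06699 mL/hr = 4.435983 hr

4.4 hours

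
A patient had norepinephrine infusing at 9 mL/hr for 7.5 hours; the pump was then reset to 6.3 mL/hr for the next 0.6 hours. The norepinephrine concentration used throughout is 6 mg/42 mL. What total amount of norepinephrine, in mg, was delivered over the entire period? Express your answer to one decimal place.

Concentration = 6 mg ÷ 42 mL = 0.1428571 mg/mL
Stage 1: 9 mL/hr × 7.5 hr = 67.5 mL → 67.5 mL × 0.1428571 mg/mL = 9.642857 mg
Stage 2: 6.3 mL/hr × 0.6 hr = 3.78 mL → 3.78 mL × 0.1428571 mg/mL = 0.54 mg
Total = 9.642857 + 0.54 = 10.18286 mg

10.2 mg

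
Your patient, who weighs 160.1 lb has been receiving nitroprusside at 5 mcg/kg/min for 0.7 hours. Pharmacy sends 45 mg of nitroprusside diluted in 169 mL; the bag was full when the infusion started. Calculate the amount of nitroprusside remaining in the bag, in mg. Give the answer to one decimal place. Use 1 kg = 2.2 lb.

Weight = 160.1 lb ÷ 2.2 lb/kg = 72.77273 kg
Dose = 5 mcg/kg/min × 72.77273 kg = 363.8636 mcg/min
363.8636 mcg/min × 60 min/hr = 21831.82 mcg/hr
Concentration = 45 mg ÷ 169 mL = 0.2662722 mg/mL = 266.2722 mcg/mL
Rate = 21831.82 mcg/hr ÷ 266.2722 mcg/mL = 81.99061 mL/hr
Volume infused = 81.99061 mL/hr × 0.7 hr = 57.39342 mL
Volume remaining = 169 − 57.39342 = 111.6066 mL
Drug remaining = 111.6066 mL × 266.2722 mcg/mL = 29717.73 mcg = 29.71773 mg

29.7 mg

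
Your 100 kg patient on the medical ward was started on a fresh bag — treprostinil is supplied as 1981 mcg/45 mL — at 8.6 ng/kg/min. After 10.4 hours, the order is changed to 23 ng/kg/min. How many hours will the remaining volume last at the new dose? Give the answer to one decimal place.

10.5 hours

Initial rate:
Dose = 8.6 ng/kg/min × 100 kg = 860 ng/min
860 ng/min × 60 min/hr = 51600 ng/hr
Concentration = 1981 mcg ÷ 45 mL = 44.02222 mcg/mL = 44022.22 ng/mL
Rate = 51600 ng/hr ÷ 44022.22 ng/mL = 1.172135 mL/hr
Volume infused so far = 1.172135 mL/hr × 10.4 hr = 12.19021 mL
Volume remaining = 45 − 12.19021 = 32.80979 mL
New rate:
Dose = 23 ng/kg/min × 100 kg = 2300 ng/min
2300 ng/min × 60 min/hr = 138000 ng/hr
Rate = 138000 ng/hr ÷ 44022.22 ng/mL = 3.13478 mL/hr
Time remaining = 32.80979 mL ÷ 3.13478 mL/hr = 10.46638 hr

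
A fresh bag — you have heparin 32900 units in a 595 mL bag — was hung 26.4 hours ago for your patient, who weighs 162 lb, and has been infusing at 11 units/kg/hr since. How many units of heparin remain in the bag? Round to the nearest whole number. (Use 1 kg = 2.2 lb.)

Weight = 162 lb ÷ 2.2 lb/kg = 73.63636 kg
Dose = 11 units/kg/hr × 73.63636 kg = 810 units/hr
Concentration = 32900 units ÷ 595 mL = 55.29412 units/mL
Rate = 810 units/hr ÷ 55.29412 units/mL = 14.64894 mL/hr
Volume infused = 14.64894 mL/hr × 26.4 hr = 386.7319 mL
Volume remaining = 595 − 386.7319 = 208.2681 mL
Drug remaining = 208.2681 mL × 55.29412 units/mL = 11516 units

11516 units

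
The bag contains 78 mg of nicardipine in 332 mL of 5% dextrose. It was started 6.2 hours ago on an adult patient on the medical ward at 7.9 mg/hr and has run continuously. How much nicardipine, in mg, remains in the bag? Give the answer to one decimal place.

29.0 mg

Concentration = 78 mg ÷ 332 mL = 0.2349398 mg/mL
Rate = 7.9 mg/hr ÷ 0.2349398 mg/mL = 33.62564 mL/hr
Volume infused = 33.62564 mL/hr × 6.2 hr = 208.479 mL
Volume remaining = 332 − 208.479 = 123.521 mL
Drug remaining = 123.521 mL × 0.2349398 mg/mL = 29.02 mg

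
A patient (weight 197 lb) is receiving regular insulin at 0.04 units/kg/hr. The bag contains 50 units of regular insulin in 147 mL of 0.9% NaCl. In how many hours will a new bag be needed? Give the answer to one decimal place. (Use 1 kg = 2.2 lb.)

Weight = 197 lb ÷ 2.2 lb/kg = 89.54545 kg
Dose = 0.04 units/kg/hr × 89.54545 kg = 3.581818 units/hr
Concentration = 50 units ÷ 147 mL = 0.3401361 units/mL
Rate = 3.581818 units/hr ÷ 0.3401361 units/mL = 10.53055 mL/hr
Duration = 147 mL ÷ 10.53055 mL/hr = 13.95939 hr

14.0 hours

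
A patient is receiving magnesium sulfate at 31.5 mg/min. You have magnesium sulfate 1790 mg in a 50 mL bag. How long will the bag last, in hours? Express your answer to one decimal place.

31.5 mg/min × 60 min/hr = 1890 mg/hr
Concentration = 1790 mg ÷ 50 mL = 35.8 mg/mL
Rate = 1890 mg/hr ÷ 35.8 mg/mL = 52.7933 mL/hr
Duration = 50 mL ÷ 52.7933 mL/hr = 0.9470899 hr

0.9 hours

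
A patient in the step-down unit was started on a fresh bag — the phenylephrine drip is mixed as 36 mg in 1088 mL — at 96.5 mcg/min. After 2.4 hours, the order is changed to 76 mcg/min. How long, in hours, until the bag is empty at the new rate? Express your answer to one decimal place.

4.8 hours

Initial rate:
96.5 mcg/min × 60 min/hr = 5790 mcg/hr
Concentration = 36 mg ÷ 1088 mL = 0.03308824 mg/mL = 33.08824 mcg/mL
Rate = 5790 mcg/hr ÷ 33.08824 mcg/mL = 174.9867 mL/hr
Volume infused so far = 174.9867 mL/hr × 2.4 hr = 419.968 mL
Volume remaining = 1088 − 419.968 = 668.032 mL
New rate:
76 mcg/min × 60 min/hr = 4560 mcg/hr
Rate = 4560 mcg/hr ÷ 33.08824 mcg/mL = 137.8133 mL/hr
Time remaining = 668.032 mL ÷ 137.8133 mL/hr = 4.847368 hr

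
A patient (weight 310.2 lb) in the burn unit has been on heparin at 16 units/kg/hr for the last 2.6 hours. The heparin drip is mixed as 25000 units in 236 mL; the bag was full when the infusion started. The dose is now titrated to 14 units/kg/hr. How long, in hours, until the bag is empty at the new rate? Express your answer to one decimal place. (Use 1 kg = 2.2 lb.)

9.7 hours

Initial rate:
Weight = 310.2 lb ÷ 2.2 lb/kg = 141 kg
Dose = 16 units/kg/hr × 141 kg = 2256 units/hr
Concentration = 25000 units ÷ 236 mL = 105.9322 units/mL
Rate = 2256 units/hr ÷ 105.9322 units/mL = 21.29664 mL/hr
Volume infused so far = 21.29664 mL/hr × 2.6 hr = 55.37126 mL
Volume remaining = 236 − 55.37126 = 180.6287 mL
New rate:
Dose = 14 units/kg/hr × 141 kg = 1974 units/hr
Rate = 1974 units/hr ÷ 105.9322 units/mL = 18.63456 mL/hr
Time remaining = 180.6287 mL ÷ 18.63456 mL/hr = 9.693212 hr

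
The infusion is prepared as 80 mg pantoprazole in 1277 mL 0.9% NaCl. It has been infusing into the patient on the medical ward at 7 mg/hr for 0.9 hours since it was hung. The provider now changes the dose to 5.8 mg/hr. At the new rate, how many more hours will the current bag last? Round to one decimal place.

Initial rate:
Concentration = 80 mg ÷ 1277 mL = 0.06264683 mg/mL
Rate = 7 mg/hr ÷ 0.06264683 mg/mL = 111.7375 mL/hr
Volume infused so far = 111.7375 mL/hr × 0.9 hr = 100.5637 mL
Volume remaining = 1277 − 100.5637 = 1176.436 mL
New rate:
Rate = 5.8 mg/hr ÷ 0.06264683 mg/mL = 92.5825 mL/hr
Time remaining = 1176.436 mL ÷ 92.5825 mL/hr = 12.7069 hr

12.7 hours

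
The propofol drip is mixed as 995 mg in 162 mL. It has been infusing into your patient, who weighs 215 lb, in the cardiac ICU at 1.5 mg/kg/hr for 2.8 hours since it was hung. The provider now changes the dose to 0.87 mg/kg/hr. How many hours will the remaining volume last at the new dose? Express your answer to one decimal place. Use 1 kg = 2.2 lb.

Initial rate:
Weight = 215 lb ÷ 2.2 lb/kg = 97.72727 kg
Dose = 1.5 mg/kg/hr × 97.72727 kg = 146.5909 mg/hr
Concentration = 995 mg ÷ 162 mL = 6.141975 mg/mL
Rate = 146.5909 mg/hr ÷ 6.141975 mg/mL = 23.86706 mL/hr
Volume infused so far = 23.86706 mL/hr × 2.8 hr = 66.82778 mL
Volume remaining = 162 − 66.82778 = 95.17222 mL
New rate:
Dose = 0.87 mg/kg/hr × 97.72727 kg = 85.02273 mg/hr
Rate = 85.02273 mg/hr ÷ 6.141975 mg/mL = 13.8429 mL/hr
Time remaining = 95.17222 mL ÷ 13.8429 mL/hr = 6.875167 hr

6.9 hours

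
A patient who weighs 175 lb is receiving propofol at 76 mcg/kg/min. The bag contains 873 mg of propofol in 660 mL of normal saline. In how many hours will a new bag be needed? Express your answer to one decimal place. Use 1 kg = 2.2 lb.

2.4 hours

Weight = 175 lb ÷ 2.2 lb/kg = 79.54545 kg
Dose = 76 mcg/kg/min × 79.54545 kg = 6045.455 mcg/min
6045.455 mcg/min × 60 min/hr = 362727.3 mcg/hr
Concentration = 873 mg ÷ 660 mL = 1.322727 mg/mL = 1322.727 mcg/mL
Rate = 362727.3 mcg/hr ÷ 1322.727 mcg/mL = 274.2268 mL/hr
Duration = 660 mL ÷ 274.2268 mL/hr = 2.406767 hr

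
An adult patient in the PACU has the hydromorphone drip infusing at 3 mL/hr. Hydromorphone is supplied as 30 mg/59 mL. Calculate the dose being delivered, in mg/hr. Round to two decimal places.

1.53 mg/hr

Concentration = 30 mg ÷ 59 mL = 0.5084746 mg/mL
Drug rate = 3 mL/hr × 0.5084746 mg/mL = 1.525424 mg/hr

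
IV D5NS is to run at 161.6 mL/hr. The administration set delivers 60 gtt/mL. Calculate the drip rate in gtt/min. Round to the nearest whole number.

161.6 mL/hr ÷ 60 min/hr = 2.693333 mL/min
2.693333 mL/min × 60 gtt/mL = 161.6 gtt/min

162 gtt/min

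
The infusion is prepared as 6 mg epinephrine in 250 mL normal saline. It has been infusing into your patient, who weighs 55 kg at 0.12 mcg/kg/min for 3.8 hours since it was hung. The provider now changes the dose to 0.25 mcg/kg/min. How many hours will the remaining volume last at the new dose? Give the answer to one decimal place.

5.4 hours

Initial rate:
Dose = 0.12 mcg/kg/min × 55 kg = 6.6 mcg/min
6.6 mcg/min × 60 min/hr = 396 mcg/hr
Concentration = 6 mg ÷ 250 mL = 0.024 mg/mL = 24 mcg/mL
Rate = 396 mcg/hr ÷ 24 mcg/mL = 16.5 mL/hr
Volume infused so far = 16.5 mL/hr × 3.8 hr = 62.7 mL
Volume remaining = 250 − 62.7 = 187.3 mL
New rate:
Dose = 0.25 mcg/kg/min × 55 kg = 13.75 mcg/min
13.75 mcg/min × 60 min/hr = 825 mcg/hr
Rate = 825 mcg/hr ÷ 24 mcg/mL = 34.375 mL/hr
Time remaining = 187.3 mL ÷ 34.375 mL/hr = 5.448727 hr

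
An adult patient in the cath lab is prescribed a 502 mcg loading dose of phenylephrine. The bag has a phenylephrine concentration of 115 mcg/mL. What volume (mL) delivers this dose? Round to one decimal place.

Volume = 502 mcg ÷ 115 mcg/mL = 4.365217 mL

4.4 mL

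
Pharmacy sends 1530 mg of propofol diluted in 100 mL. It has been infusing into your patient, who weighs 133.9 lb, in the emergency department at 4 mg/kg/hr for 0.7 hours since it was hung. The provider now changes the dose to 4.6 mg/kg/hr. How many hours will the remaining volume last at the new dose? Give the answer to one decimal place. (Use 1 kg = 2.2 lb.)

4.9 hours

Initial rate:
Weight = 133.9 lb ÷ 2.2 lb/kg = 60.86364 kg
Dose = 4 mg/kg/hr × 60.86364 kg = 243.4545 mg/hr
Concentration = 1530 mg ÷ 100 mL = 15.3 mg/mL
Rate = 243.4545 mg/hr ÷ 15.3 mg/mL = 15.91206 mL/hr
Volume infused so far = 15.91206 mL/hr × 0.7 hr = 11.13844 mL
Volume remaining = 100 − 11.13844 = 88.86156 mL
New rate:
Dose = 4.6 mg/kg/hr × 60.86364 kg = 279.9727 mg/hr
Rate = 279.9727 mg/hr ÷ 15.3 mg/mL = 18.29887 mL/hr
Time remaining = 88.86156 mL ÷ 18.29887 mL/hr = 4.856122 hr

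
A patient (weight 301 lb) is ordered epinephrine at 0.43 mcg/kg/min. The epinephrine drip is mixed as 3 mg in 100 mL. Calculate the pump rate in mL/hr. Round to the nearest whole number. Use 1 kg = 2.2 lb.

118 mL/hr

Weight = 301 lb ÷ 2.2 lb/kg = 136.8182 kg
Dose = 0.43 mcg/kg/min × 136.8182 kg = 58.83182 mcg/min
58.83182 mcg/min × 60 min/hr = 3529.909 mcg/hr
Concentration = 3 mg ÷ 100 mL = 0.03 mg/mL = 30 mcg/mL
Rate = 3529.909 mcg/hr ÷ 30 mcg/mL = 117.6636 mL/hr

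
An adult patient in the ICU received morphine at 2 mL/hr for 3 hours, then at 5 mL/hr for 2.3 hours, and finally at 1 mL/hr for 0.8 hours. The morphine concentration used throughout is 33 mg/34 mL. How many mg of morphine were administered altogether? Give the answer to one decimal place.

17.8 mg

Concentration = 33 mg ÷ 34 mL = 0.9705882 mg/mL
Stage 1: 2 mL/hr × 3 hr = 6 mL → 6 mL × 0.9705882 mg/mL = 5.823529 mg
Stage 2: 5 mL/hr × 2.3 hr = 11.5 mL → 11.5 mL × 0.9705882 mg/mL = 11.16176 mg
Stage 3: 1 mL/hr × 0.8 hr = 0.8 mL → 0.8 mL × 0.9705882 mg/mL = 0.7764706 mg
Total = 5.823529 + 11.16176 + 0.7764706 = 17.76176 mg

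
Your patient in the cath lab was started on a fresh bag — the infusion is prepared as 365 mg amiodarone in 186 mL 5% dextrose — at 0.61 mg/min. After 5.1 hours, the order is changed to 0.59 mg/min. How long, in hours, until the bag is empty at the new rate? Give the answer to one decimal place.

5.0 hours

Initial rate:
0.61 mg/min × 60 min/hr = 36.6 mg/hr
Concentration = 365 mg ÷ 186 mL = 1.962366 mg/mL
Rate = 36.6 mg/hr ÷ 1.962366 mg/mL = 18.65096 mL/hr
Volume infused so far = 18.65096 mL/hr × 5.1 hr = 95.11989 mL
Volume remaining = 186 − 95.11989 = 90.88011 mL
New rate:
0.59 mg/min × 60 min/hr = 35.4 mg/hr
Rate = 35.4 mg/hr ÷ 1.962366 mg/mL = 18.03945 mL/hr
Time remaining = 90.88011 mL ÷ 18.03945 mL/hr = 5.037853 hr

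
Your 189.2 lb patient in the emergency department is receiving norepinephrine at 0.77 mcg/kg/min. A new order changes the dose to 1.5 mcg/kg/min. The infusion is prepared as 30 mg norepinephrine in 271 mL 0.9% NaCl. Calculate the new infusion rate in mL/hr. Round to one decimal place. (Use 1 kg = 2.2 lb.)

Weight = 189.2 lb ÷ 2.2 lb/kg = 86 kg
Dose = 1.5 mcg/kg/min × 86 kg = 129 mcg/min
129 mcg/min × 60 min/hr = 7740 mcg/hr
Concentration = 30 mg ÷ 271 mL = 0.1107011 mg/mL = 110.7011 mcg/mL
Rate = 7740 mcg/hr ÷ 110.7011 mcg/mL = 69.918 mL/hr

69.9 mL/hr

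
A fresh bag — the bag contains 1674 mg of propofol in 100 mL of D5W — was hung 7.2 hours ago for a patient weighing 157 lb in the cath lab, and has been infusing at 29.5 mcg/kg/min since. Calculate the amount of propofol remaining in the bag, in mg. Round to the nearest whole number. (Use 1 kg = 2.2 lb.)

Weight = 157 lb ÷ 2.2 lb/kg = 71.36364 kg
Dose = 29.5 mcg/kg/min × 71.36364 kg = 2105.227 mcg/min
2105.227 mcg/min × 60 min/hr = 126313.6 mcg/hr
Concentration = 1674 mg ÷ 100 mL = 16.74 mg/mL = 16740 mcg/mL
Rate = 126313.6 mcg/hr ÷ 16740 mcg/mL = 7.545617 mL/hr
Volume infused = 7.545617 mL/hr × 7.2 hr = 54.32845 mL
Volume remaining = 100 − 54.32845 = 45.67155 mL
Drug remaining = 45.67155 mL × 16740 mcg/mL = 764541.8 mcg = 764.5418 mg

765 mg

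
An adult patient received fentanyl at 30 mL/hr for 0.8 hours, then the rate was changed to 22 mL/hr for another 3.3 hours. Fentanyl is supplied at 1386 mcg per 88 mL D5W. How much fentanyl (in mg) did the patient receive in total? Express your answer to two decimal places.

Concentration = 1386 mcg ÷ 88 mL = 15.75 mcg/mL
Stage 1: 30 mL/hr × 0.8 hr = 24 mL → 24 mL × 15.75 mcg/mL = 378 mcg
Stage 2: 22 mL/hr × 3.3 hr = 72.6 mL → 72.6 mL × 15.75 mcg/mL = 1143.45 mcg
Total = 378 + 1143.45 = 1521.45 mcg = 1.52145 mg

1.52 mg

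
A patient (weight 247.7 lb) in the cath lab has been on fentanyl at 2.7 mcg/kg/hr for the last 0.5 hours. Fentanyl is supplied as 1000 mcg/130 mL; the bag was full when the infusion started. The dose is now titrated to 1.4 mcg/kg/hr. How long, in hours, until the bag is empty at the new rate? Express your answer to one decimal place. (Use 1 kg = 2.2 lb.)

5.4 hours

Initial rate:
Weight = 247.7 lb ÷ 2.2 lb/kg = 112.5909 kg
Dose = 2.7 mcg/kg/hr × 112.5909 kg = 303.9955 mcg/hr
Concentration = 1000 mcg ÷ 130 mL = 7.692308 mcg/mL
Rate = 303.9955 mcg/hr ÷ 7.692308 mcg/mL = 39.51941 mL/hr
Volume infused so far = 39.51941 mL/hr × 0.5 hr = 19.7597 mL
Volume remaining = 130 − 19.7597 = 110.2403 mL
New rate:
Dose = 1.4 mcg/kg/hr × 112.5909 kg = 157.6273 mcg/hr
Rate = 157.6273 mcg/hr ÷ 7.692308 mcg/mL = 20.49155 mL/hr
Time remaining = 110.2403 mL ÷ 20.49155 mL/hr = 5.379794 hr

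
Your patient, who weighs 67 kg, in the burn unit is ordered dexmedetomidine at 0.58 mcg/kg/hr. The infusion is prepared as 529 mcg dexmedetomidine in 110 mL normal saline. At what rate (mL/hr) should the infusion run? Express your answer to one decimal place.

Dose = 0.58 mcg/kg/hr × 67 kg = 38.86 mcg/hr
Concentration = 529 mcg ÷ 110 mL = 4.809091 mcg/mL
Rate = 38.86 mcg/hr ÷ 4.809091 mcg/mL = 8.080529 mL/hr

8.1 mL/hr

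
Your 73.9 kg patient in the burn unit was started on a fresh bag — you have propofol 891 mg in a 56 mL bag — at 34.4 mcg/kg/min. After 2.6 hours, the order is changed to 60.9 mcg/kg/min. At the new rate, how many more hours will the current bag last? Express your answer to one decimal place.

Initial rate:
Dose = 34.4 mcg/kg/min × 73.9 kg = 2542.16 mcg/min
2542.16 mcg/min × 60 min/hr = 152529.6 mcg/hr
Concentration = 891 mg ÷ 56 mL = 15.91071 mg/mL = 15910.71 mcg/mL
Rate = 152529.6 mcg/hr ÷ 15910.71 mcg/mL = 9.586597 mL/hr
Volume infused so far = 9.586597 mL/hr × 2.6 hr = 24.92515 mL
Volume remaining = 56 − 24.92515 = 31.07485 mL
New rate:
Dose = 60.9 mcg/kg/min × 73.9 kg = 4500.51 mcg/min
4500.51 mcg/min × 60 min/hr = 270030.6 mcg/hr
Rate = 270030.6 mcg/hr ÷ 15910.71 mcg/mL = 16.97162 mL/hr
Time remaining = 31.07485 mL ÷ 16.97162 mL/hr = 1.830989 hr

1.8 hours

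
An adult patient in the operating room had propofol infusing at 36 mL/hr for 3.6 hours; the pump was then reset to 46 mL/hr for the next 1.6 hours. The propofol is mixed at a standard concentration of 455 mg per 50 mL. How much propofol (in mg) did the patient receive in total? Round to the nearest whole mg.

Concentration = 455 mg ÷ 50 mL = 9.1 mg/mL
Stage 1: 36 mL/hr × 3.6 hr = 129.6 mL → 129.6 mL × 9.1 mg/mL = 1179.36 mg
Stage 2: 46 mL/hr × 1.6 hr = 73.6 mL → 73.6 mL × 9.1 mg/mL = 669.76 mg
Total = 1179.36 + 669.76 = 1849.12 mg

1849 mg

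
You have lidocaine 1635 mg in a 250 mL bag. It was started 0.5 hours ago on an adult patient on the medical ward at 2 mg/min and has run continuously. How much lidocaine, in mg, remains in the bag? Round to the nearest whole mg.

2 mg/min × 60 min/hr = 120 mg/hr
Concentration = 1635 mg ÷ 250 mL = 6.54 mg/mL
Rate = 120 mg/hr ÷ 6.54 mg/mL = 18.34862 mL/hr
Volume infused = 18.34862 mL/hr × 0.5 hr = 9.174312 mL
Volume remaining = 250 − 9.174312 = 240.8257 mL
Drug remaining = 240.8257 mL × 6.54 mg/mL = 1575 mg

1575 mg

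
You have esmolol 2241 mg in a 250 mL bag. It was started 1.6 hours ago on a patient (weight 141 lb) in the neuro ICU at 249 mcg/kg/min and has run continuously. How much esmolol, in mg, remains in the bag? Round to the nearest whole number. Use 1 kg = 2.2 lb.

Weight = 141 lb ÷ 2.2 lb/kg = 64.09091 kg
Dose = 249 mcg/kg/min × 64.09091 kg = 15958.64 mcg/min
15958.64 mcg/min × 60 min/hr = 957518.2 mcg/hr
Concentration = 2241 mg ÷ 250 mL = 8.964 mg/mL = 8964 mcg/mL
Rate = 957518.2 mcg/hr ÷ 8964 mcg/mL = 106.8182 mL/hr
Volume infused = 106.8182 mL/hr × 1.6 hr = 170.9091 mL
Volume remaining = 250 − 170.9091 = 79.09091 mL
Drug remaining = 79.09091 mL × 8964 mcg/mL = 708970.9 mcg = 708.9709 mg

709 mg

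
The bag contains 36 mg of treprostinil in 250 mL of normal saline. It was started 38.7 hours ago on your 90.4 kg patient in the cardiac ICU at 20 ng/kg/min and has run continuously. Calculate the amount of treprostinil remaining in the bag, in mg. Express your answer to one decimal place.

Dose = 20 ng/kg/min × 90.4 kg = 1808 ng/min
1808 ng/min × 60 min/hr = 108480 ng/hr
Concentration = 36 mg ÷ 250 mL = 0.144 mg/mL = 144000 ng/mL
Rate = 108480 ng/hr ÷ 144000 ng/mL = 0.7533333 mL/hr
Volume infused = 0.7533333 mL/hr × 38.7 hr = 29.154 mL
Volume remaining = 250 − 29.154 = 220.846 mL
Drug remaining = 220.846 mL × 144000 ng/mL = 31801824 ng = 31.80182 mg

31.8 mg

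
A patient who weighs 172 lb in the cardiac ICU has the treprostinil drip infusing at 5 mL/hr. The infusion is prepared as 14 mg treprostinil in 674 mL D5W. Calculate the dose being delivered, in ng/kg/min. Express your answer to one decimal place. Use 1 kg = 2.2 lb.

Weight = 172 lb ÷ 2.2 lb/kg = 78.18182 kg
Concentration = 14 mg ÷ 674 mL = 0.02077151 mg/mL = 20771.51 ng/mL
Drug rate = 5 mL/hr × 20771.51 ng/mL = 103857.6 ng/hr
103857.6 ng/hr ÷ 60 min/hr = 1730.959 ng/min
1730.959 ng/min ÷ 78.18182 kg = 22.14018 ng/kg/min

22.1 ng/kg/min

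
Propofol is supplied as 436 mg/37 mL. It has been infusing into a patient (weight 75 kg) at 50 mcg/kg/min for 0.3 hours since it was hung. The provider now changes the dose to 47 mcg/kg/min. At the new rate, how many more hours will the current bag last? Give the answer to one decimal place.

1.7 hours

Initial rate:
Dose = 50 mcg/kg/min × 75 kg = 3750 mcg/min
3750 mcg/min × 60 min/hr = 225000 mcg/hr
Concentration = 436 mg ÷ 37 mL = 11.78378 mg/mL = 11783.78 mcg/mL
Rate = 225000 mcg/hr ÷ 11783.78 mcg/mL = 19.09404 mL/hr
Volume infused so far = 19.09404 mL/hr × 0.3 hr = 5.728211 mL
Volume remaining = 37 − 5.728211 = 31.27179 mL
New rate:
Dose = 47 mcg/kg/min × 75 kg = 3525 mcg/min
3525 mcg/min × 60 min/hr = 211500 mcg/hr
Rate = 211500 mcg/hr ÷ 11783.78 mcg/mL = 17.94839 mL/hr
Time remaining = 31.27179 mL ÷ 17.94839 mL/hr = 1.742317 hr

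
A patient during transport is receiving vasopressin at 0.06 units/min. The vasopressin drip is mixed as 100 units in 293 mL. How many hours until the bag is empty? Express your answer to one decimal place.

27.8 hours

0.06 units/min × 60 min/hr = 3.6 units/hr
Concentration = 100 units ÷ 293 mL = 0.3412969 units/mL
Rate = 3.6 units/hr ÷ 0.3412969 units/mL = 10.548 mL/hr
Duration = 293 mL ÷ 10.548 mL/hr = 27.77778 hr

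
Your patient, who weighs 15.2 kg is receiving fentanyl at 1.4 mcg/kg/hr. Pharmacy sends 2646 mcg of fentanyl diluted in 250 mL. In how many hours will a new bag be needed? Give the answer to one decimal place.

Dose = 1.4 mcg/kg/hr × 15.2 kg = 21.28 mcg/hr
Concentration = 2646 mcg ÷ 250 mL = 10.584 mcg/mL
Rate = 21.28 mcg/hr ÷ 10.584 mcg/mL = 2.010582 mL/hr
Duration = 250 mL ÷ 2.010582 mL/hr = 124.3421 hr

124.3 hours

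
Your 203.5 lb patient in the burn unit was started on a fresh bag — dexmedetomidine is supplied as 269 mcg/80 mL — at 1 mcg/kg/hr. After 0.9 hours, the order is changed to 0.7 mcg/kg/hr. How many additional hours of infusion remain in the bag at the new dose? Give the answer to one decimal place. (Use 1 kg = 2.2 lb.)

2.9 hours

Initial rate:
Weight = 203.5 lb ÷ 2.2 lb/kg = 92.5 kg
Dose = 1 mcg/kg/hr × 92.5 kg = 92.5 mcg/hr
Concentration = 269 mcg ÷ 80 mL = 3.3625 mcg/mL
Rate = 92.5 mcg/hr ÷ 3.3625 mcg/mL = 27.50929 mL/hr
Volume infused so far = 27.50929 mL/hr × 0.9 hr = 24.75836 mL
Volume remaining = 80 − 24.75836 = 55.24164 mL
New rate:
Dose = 0.7 mcg/kg/hr × 92.5 kg = 64.75 mcg/hr
Rate = 64.75 mcg/hr ÷ 3.3625 mcg/mL = 19.25651 mL/hr
Time remaining = 55.24164 mL ÷ 19.25651 mL/hr = 2.868726 hr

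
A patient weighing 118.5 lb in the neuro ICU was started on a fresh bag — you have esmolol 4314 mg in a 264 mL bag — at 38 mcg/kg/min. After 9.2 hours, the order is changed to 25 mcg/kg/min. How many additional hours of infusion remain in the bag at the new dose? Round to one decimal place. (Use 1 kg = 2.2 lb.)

Initial rate:
Weight = 118.5 lb ÷ 2.2 lb/kg = 53.86364 kg
Dose = 38 mcg/kg/min × 53.86364 kg = 2046.818 mcg/min
2046.818 mcg/min × 60 min/hr = 122809.1 mcg/hr
Concentration = 4314 mg ÷ 264 mL = 16.34091 mg/mL = 16340.91 mcg/mL
Rate = 122809.1 mcg/hr ÷ 16340.91 mcg/mL = 7.515438 mL/hr
Volume infused so far = 7.515438 mL/hr × 9.2 hr = 69.14203 mL
Volume remaining = 264 − 69.14203 = 194.858 mL
New rate:
Dose = 25 mcg/kg/min × 53.86364 kg = 1346.591 mcg/min
1346.591 mcg/min × 60 min/hr = 80795.45 mcg/hr
Rate = 80795.45 mcg/hr ÷ 16340.91 mcg/mL = 4.944367 mL/hr
Time remaining = 194.858 mL ÷ 4.944367 mL/hr = 39.41009 hr

39.4 hours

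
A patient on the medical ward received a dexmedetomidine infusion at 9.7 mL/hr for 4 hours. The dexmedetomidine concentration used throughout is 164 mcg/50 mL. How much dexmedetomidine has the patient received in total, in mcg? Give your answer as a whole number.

127 mcg

Concentration = 164 mcg ÷ 50 mL = 3.28 mcg/mL
Drug rate = 9.7 mL/hr × 3.28 mcg/mL = 31.816 mcg/hr
Total = 31.816 mcg/hr × 4 hr = 127.264 mcg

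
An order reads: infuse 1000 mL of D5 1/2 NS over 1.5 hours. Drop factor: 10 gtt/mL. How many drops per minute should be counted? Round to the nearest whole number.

1000 mL ÷ (1.5 hr × 60 = 90 min) = 11.11111 mL/min
11.11111 mL/min × 10 gtt/mL = 111.1111 gtt/min

111 gtt/min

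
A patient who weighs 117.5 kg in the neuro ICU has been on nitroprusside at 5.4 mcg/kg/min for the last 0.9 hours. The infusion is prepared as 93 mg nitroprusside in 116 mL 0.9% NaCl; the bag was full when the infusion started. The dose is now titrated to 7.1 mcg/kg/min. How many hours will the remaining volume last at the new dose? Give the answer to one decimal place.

Initial rate:
Dose = 5.4 mcg/kg/min × 117.5 kg = 634.5 mcg/min
634.5 mcg/min × 60 min/hr = 38070 mcg/hr
Concentration = 93 mg ÷ 116 mL = 0.8017241 mg/mL = 801.7241 mcg/mL
Rate = 38070 mcg/hr ÷ 801.7241 mcg/mL = 47.48516 mL/hr
Volume infused so far = 47.48516 mL/hr × 0.9 hr = 42.73665 mL
Volume remaining = 116 − 42.73665 = 73.26335 mL
New rate:
Dose = 7.1 mcg/kg/min × 117.5 kg = 834.25 mcg/min
834.25 mcg/min × 60 min/hr = 50055 mcg/hr
Rate = 50055 mcg/hr ÷ 801.7241 mcg/mL = 62.43419 mL/hr
Time remaining = 73.26335 mL ÷ 62.43419 mL/hr = 1.173449 hr

1.2 hours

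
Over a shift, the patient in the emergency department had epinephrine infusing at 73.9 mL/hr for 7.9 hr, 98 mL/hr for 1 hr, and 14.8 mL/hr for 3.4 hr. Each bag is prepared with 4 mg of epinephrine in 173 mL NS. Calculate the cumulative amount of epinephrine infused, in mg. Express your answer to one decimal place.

Concentration = 4 mg ÷ 173 mL = 0.02312139 mg/mL
Stage 1: 73.9 mL/hr × 7.9 hr = 583.81 mL → 583.81 mL × 0.02312139 mg/mL = 13.4985 mg
Stage 2: 98 mL/hr × 1 hr = 98 mL → 98 mL × 0.02312139 mg/mL = 2.265896 mg
Stage 3: 14.8 mL/hr × 3.4 hr = 50.32 mL → 50.32 mL × 0.02312139 mg/mL = 1.163468 mg
Total = 13.4985 + 2.265896 + 1.163468 = 16.92786 mg

16.9 mg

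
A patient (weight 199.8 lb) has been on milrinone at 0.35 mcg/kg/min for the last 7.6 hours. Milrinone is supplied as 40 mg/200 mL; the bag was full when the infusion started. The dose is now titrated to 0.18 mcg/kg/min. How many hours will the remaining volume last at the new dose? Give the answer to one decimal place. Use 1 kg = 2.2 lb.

Initial rate:
Weight = 199.8 lb ÷ 2.2 lb/kg = 90.81818 kg
Dose = 0.35 mcg/kg/min × 90.81818 kg = 31.78636 mcg/min
31.78636 mcg/min × 60 min/hr = 1907.182 mcg/hr
Concentration = 40 mg ÷ 200 mL = 0.2 mg/mL = 200 mcg/mL
Rate = 1907.182 mcg/hr ÷ 200 mcg/mL = 9.535909 mL/hr
Volume infused so far = 9.535909 mL/hr × 7.6 hr = 72.47291 mL
Volume remaining = 200 − 72.47291 = 127.5271 mL
New rate:
Dose = 0.18 mcg/kg/min × 90.81818 kg = 16.34727 mcg/min
16.34727 mcg/min × 60 min/hr = 980.8364 mcg/hr
Rate = 980.8364 mcg/hr ÷ 200 mcg/mL = 4.904182 mL/hr
Time remaining = 127.5271 mL ÷ 4.904182 mL/hr = 26.00374 hr

26.0 hours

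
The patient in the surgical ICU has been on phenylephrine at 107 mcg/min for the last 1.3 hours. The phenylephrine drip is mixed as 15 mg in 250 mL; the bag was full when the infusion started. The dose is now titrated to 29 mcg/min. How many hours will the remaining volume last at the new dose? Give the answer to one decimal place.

3.8 hours

Initial rate:
107 mcg/min × 60 min/hr = 6420 mcg/hr
Concentration = 15 mg ÷ 250 mL = 0.06 mg/mL = 60 mcg/mL
Rate = 6420 mcg/hr ÷ 60 mcg/mL = 107 mL/hr
Volume infused so far = 107 mL/hr × 1.3 hr = 139.1 mL
Volume remaining = 250 − 139.1 = 110.9 mL
New rate:
29 mcg/min × 60 min/hr = 1740 mcg/hr
Rate = 1740 mcg/hr ÷ 60 mcg/mL = 29 mL/hr
Time remaining = 110.9 mL ÷ 29 mL/hr = 3.824138 hr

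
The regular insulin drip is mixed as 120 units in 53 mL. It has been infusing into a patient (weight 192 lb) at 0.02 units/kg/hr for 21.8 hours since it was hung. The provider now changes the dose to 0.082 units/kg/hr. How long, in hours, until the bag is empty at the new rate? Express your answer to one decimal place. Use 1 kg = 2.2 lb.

11.5 hours

Initial rate:
Weight = 192 lb ÷ 2.2 lb/kg = 87.27273 kg
Dose = 0.02 units/kg/hr × 87.27273 kg = 1.745455 units/hr
Concentration = 120 units ÷ 53 mL = 2.264151 units/mL
Rate = 1.745455 units/hr ÷ 2.264151 units/mL = 0.7709091 mL/hr
Volume infused so far = 0.7709091 mL/hr × 21.8 hr = 16.80582 mL
Volume remaining = 53 − 16.80582 = 36.19418 mL
New rate:
Dose = 0.082 units/kg/hr × 87.27273 kg = 7.156364 units/hr
Rate = 7.156364 units/hr ÷ 2.264151 units/mL = 3.160727 mL/hr
Time remaining = 36.19418 mL ÷ 3.160727 mL/hr = 11.45122 hr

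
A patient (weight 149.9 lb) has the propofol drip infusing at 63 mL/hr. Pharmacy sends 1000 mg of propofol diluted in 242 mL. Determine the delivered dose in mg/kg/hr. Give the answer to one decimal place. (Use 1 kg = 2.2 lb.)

3.8 mg/kg/hr

Weight = 149.9 lb ÷ 2.2 lb/kg = 68.13636 kg
Concentration = 1000 mg ÷ 242 mL = 4.132231 mg/mL
Drug rate = 63 mL/hr × 4.132231 mg/mL = 260.3306 mg/hr
260.3306 mg/hr ÷ 68.13636 kg = 3.820729 mg/kg/hr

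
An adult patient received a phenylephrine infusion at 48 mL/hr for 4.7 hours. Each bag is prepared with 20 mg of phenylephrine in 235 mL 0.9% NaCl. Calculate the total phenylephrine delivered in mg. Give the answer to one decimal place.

Concentration = 20 mg ÷ 235 mL = 0.08510638 mg/mL = 85.10638 mcg/mL
Drug rate = 48 mL/hr × 85.10638 mcg/mL = 4085.106 mcg/hr
Total = 4085.106 mcg/hr × 4.7 hr = 19200 mcg = 19.2 mg

19.2 mg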